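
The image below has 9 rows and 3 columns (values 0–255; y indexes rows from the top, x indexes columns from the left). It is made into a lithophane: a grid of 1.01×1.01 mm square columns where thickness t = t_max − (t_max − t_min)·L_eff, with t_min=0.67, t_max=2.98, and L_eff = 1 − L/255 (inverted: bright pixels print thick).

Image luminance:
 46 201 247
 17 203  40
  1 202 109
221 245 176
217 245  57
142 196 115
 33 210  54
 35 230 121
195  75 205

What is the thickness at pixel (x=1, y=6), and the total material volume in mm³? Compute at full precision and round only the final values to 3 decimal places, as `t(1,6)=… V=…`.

t(1,6)=2.572 V=53.920

span = t_max - t_min = 2.98 - 0.67 = 2.310
L(1,6) = 210, L_eff = 1 - 210/255 = 0.176471 (inverted)
t(1,6) = 2.98 - 2.310·0.176471 = 2.572
Σt over all 9·3 pixels = 449291/8500 ≈ 52.8577647
V = pitch²·Σt = 1.01²·449291/8500 = 53.920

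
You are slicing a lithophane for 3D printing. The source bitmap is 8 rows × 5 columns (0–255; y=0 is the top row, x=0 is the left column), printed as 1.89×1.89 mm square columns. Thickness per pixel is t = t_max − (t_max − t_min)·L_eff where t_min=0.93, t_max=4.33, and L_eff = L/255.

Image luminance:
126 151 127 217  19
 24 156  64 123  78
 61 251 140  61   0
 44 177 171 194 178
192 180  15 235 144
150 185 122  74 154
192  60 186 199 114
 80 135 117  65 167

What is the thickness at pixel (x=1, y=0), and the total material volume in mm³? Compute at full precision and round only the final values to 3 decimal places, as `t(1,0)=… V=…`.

t(1,0)=2.317 V=374.451

span = t_max - t_min = 4.33 - 0.93 = 3.400
L(1,0) = 151, L_eff = 151/255 = 0.592157
t(1,0) = 4.33 - 3.400·0.592157 = 2.317
Σt over all 8·5 pixels = 7862/75 ≈ 104.8266667
V = pitch²·Σt = 1.89²·7862/75 = 374.451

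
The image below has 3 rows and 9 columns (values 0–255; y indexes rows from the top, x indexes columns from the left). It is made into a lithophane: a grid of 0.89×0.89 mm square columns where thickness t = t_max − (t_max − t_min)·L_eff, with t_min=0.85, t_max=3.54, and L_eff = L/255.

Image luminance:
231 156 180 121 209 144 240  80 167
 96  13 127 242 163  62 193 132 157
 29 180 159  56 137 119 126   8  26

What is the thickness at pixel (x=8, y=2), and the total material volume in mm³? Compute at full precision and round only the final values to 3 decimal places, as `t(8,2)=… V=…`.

t(8,2)=3.266 V=46.020

span = t_max - t_min = 3.54 - 0.85 = 2.690
L(8,2) = 26, L_eff = 26/255 = 0.101961
t(8,2) = 3.54 - 2.690·0.101961 = 3.266
Σt over all 3·9 pixels = 87149/1500 ≈ 58.0993333
V = pitch²·Σt = 0.89²·87149/1500 = 46.020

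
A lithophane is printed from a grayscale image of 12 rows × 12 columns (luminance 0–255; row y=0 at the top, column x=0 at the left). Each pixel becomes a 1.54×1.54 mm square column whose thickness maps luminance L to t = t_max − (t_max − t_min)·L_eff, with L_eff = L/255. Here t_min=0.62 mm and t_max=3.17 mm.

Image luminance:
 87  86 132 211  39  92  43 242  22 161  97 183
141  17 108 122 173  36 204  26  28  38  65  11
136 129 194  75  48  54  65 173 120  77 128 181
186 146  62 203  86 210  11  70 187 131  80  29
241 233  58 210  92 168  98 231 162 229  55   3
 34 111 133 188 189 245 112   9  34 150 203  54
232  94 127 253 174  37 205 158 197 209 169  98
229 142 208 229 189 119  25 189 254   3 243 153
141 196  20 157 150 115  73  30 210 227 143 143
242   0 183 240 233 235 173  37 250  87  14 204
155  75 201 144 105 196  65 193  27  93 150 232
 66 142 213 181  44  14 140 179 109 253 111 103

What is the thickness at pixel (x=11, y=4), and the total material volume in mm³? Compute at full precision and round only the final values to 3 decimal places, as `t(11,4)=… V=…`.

t(11,4)=3.140 V=631.581

span = t_max - t_min = 3.17 - 0.62 = 2.550
L(11,4) = 3, L_eff = 3/255 = 0.011765
t(11,4) = 3.17 - 2.550·0.011765 = 3.140
Σt over all 12·12 pixels = 266.31
V = pitch²·Σt = 1.54²·266.31 = 631.581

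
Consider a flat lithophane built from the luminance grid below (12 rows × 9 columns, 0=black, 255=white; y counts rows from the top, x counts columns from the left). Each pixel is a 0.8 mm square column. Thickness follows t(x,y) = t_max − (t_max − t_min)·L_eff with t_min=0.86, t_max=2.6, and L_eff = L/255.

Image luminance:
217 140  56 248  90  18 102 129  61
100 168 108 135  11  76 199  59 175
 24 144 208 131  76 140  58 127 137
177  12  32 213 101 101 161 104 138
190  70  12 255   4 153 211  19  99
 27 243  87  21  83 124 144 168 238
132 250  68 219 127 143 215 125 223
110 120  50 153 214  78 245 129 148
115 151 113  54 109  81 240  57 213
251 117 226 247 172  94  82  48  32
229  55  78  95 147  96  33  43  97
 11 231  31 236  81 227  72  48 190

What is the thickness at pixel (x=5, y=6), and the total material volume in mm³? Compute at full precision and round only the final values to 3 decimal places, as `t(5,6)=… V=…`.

t(5,6)=1.624 V=120.866

span = t_max - t_min = 2.6 - 0.86 = 1.740
L(5,6) = 143, L_eff = 143/255 = 0.560784
t(5,6) = 2.6 - 1.740·0.560784 = 1.624
Σt over all 12·9 pixels = 6421/34 ≈ 188.8529412
V = pitch²·Σt = 0.8²·6421/34 = 120.866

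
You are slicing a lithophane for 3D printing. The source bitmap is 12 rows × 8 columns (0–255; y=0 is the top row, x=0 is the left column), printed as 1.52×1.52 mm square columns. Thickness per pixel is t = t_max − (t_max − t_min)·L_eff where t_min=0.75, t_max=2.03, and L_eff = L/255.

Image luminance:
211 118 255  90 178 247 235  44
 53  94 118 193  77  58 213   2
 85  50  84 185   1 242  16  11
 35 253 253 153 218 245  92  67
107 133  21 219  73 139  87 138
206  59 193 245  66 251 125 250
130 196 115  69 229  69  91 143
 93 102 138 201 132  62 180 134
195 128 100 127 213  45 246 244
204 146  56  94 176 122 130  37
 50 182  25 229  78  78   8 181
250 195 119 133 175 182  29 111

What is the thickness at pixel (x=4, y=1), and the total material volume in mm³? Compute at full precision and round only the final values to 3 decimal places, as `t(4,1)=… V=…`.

t(4,1)=1.643 V=301.109

span = t_max - t_min = 2.03 - 0.75 = 1.280
L(4,1) = 77, L_eff = 77/255 = 0.301961
t(4,1) = 2.03 - 1.280·0.301961 = 1.643
Σt over all 12·8 pixels = 166168/1275 ≈ 130.3278431
V = pitch²·Σt = 1.52²·166168/1275 = 301.109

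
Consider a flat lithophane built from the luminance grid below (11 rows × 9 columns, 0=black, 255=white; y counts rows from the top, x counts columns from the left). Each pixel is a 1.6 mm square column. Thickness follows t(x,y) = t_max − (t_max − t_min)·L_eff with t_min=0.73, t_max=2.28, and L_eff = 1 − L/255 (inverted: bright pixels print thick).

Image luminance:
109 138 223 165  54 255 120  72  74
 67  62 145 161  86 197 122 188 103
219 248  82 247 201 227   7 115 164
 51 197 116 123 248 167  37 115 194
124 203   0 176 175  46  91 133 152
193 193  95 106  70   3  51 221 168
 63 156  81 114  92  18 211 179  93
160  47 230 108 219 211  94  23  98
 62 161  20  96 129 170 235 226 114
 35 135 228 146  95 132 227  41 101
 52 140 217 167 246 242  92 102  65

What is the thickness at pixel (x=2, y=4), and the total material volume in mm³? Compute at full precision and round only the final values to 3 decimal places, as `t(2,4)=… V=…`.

span = t_max - t_min = 2.28 - 0.73 = 1.550
L(2,4) = 0, L_eff = 1 - 0/255 = 1.000000 (inverted)
t(2,4) = 2.28 - 1.550·1.000000 = 0.730
Σt over all 11·9 pixels = 776909/5100 ≈ 152.3350980
V = pitch²·Σt = 1.6²·776909/5100 = 389.978

t(2,4)=0.730 V=389.978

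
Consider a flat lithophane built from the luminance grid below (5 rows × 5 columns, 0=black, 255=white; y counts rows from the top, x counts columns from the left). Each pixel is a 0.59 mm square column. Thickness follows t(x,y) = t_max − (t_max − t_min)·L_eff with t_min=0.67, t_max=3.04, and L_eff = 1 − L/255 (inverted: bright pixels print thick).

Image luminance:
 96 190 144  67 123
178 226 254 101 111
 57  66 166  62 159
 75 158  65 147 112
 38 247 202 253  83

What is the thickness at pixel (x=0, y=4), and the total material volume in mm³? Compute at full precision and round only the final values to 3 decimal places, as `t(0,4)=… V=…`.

span = t_max - t_min = 3.04 - 0.67 = 2.370
L(0,4) = 38, L_eff = 1 - 38/255 = 0.850980 (inverted)
t(0,4) = 3.04 - 2.370·0.850980 = 1.023
Σt over all 5·5 pixels = 81879/1700 ≈ 48.1641176
V = pitch²·Σt = 0.59²·81879/1700 = 16.766

t(0,4)=1.023 V=16.766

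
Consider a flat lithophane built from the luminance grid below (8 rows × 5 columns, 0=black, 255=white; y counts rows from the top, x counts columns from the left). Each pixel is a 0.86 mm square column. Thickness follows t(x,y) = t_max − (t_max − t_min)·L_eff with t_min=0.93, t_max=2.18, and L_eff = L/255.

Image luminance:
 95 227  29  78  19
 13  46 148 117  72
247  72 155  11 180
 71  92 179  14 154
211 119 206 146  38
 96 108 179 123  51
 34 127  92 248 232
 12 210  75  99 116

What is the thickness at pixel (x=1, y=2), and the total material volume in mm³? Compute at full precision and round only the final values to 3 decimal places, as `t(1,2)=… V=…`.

t(1,2)=1.827 V=48.030

span = t_max - t_min = 2.18 - 0.93 = 1.250
L(1,2) = 72, L_eff = 72/255 = 0.282353
t(1,2) = 2.18 - 1.250·0.282353 = 1.827
Σt over all 8·5 pixels = 66239/1020 ≈ 64.9401961
V = pitch²·Σt = 0.86²·66239/1020 = 48.030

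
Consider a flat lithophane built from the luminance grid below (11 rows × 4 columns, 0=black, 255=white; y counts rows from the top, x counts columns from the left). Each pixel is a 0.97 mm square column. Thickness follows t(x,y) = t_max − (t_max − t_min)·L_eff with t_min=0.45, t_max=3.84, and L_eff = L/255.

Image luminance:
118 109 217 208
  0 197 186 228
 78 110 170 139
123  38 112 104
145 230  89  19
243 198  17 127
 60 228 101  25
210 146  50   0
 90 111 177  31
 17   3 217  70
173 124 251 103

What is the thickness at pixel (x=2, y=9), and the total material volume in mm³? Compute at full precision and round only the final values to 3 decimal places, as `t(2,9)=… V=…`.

span = t_max - t_min = 3.84 - 0.45 = 3.390
L(2,9) = 217, L_eff = 217/255 = 0.850980
t(2,9) = 3.84 - 3.390·0.850980 = 0.955
Σt over all 11·4 pixels = 206716/2125 ≈ 97.2781176
V = pitch²·Σt = 0.97²·206716/2125 = 91.529

t(2,9)=0.955 V=91.529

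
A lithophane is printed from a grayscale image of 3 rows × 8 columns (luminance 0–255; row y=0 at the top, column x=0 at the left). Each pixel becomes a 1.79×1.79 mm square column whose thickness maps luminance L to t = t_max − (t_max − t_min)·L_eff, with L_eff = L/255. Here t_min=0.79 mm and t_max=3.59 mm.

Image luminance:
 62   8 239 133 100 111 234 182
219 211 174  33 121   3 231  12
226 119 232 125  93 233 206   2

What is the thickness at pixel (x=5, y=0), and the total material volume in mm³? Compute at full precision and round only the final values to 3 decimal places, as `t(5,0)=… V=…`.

t(5,0)=2.371 V=159.647

span = t_max - t_min = 3.59 - 0.79 = 2.800
L(5,0) = 111, L_eff = 111/255 = 0.435294
t(5,0) = 3.59 - 2.800·0.435294 = 2.371
Σt over all 3·8 pixels = 21176/425 ≈ 49.8258824
V = pitch²·Σt = 1.79²·21176/425 = 159.647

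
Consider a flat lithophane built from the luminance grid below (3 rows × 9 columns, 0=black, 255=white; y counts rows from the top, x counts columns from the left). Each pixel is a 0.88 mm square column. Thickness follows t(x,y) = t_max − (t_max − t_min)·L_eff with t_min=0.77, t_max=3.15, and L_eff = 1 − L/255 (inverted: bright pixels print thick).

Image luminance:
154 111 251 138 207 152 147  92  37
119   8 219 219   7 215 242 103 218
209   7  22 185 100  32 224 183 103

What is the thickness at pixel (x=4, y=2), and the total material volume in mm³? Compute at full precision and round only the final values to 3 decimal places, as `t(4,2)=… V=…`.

span = t_max - t_min = 3.15 - 0.77 = 2.380
L(4,2) = 100, L_eff = 1 - 100/255 = 0.607843 (inverted)
t(4,2) = 3.15 - 2.380·0.607843 = 1.703
Σt over all 3·9 pixels = 83041/1500 ≈ 55.3606667
V = pitch²·Σt = 0.88²·83041/1500 = 42.871

t(4,2)=1.703 V=42.871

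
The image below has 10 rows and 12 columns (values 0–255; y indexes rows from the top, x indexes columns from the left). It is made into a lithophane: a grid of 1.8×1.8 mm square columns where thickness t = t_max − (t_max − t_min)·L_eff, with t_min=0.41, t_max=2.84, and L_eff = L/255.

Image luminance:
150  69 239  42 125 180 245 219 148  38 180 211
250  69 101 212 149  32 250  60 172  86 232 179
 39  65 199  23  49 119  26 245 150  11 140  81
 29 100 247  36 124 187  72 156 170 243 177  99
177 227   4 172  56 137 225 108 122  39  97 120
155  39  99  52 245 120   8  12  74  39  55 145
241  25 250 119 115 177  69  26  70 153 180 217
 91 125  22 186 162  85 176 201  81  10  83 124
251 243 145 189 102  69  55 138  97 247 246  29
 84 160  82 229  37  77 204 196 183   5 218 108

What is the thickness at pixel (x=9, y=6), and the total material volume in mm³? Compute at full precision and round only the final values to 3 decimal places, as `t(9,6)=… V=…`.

span = t_max - t_min = 2.84 - 0.41 = 2.430
L(9,6) = 153, L_eff = 153/255 = 0.600000
t(9,6) = 2.84 - 2.430·0.600000 = 1.382
Σt over all 10·12 pixels = 194.676
V = pitch²·Σt = 1.8²·194.676 = 630.750

t(9,6)=1.382 V=630.750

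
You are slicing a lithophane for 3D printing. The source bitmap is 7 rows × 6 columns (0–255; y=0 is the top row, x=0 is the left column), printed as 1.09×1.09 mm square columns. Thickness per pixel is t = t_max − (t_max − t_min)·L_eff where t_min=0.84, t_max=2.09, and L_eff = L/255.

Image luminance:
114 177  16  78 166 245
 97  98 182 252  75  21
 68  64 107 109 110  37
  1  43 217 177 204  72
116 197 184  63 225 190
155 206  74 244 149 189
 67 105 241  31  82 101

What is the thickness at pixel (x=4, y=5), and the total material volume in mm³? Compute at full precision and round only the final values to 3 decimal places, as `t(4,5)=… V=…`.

span = t_max - t_min = 2.09 - 0.84 = 1.250
L(4,5) = 149, L_eff = 149/255 = 0.584314
t(4,5) = 2.09 - 1.250·0.584314 = 1.360
Σt over all 7·6 pixels = 104651/1700 ≈ 61.5594118
V = pitch²·Σt = 1.09²·104651/1700 = 73.139

t(4,5)=1.360 V=73.139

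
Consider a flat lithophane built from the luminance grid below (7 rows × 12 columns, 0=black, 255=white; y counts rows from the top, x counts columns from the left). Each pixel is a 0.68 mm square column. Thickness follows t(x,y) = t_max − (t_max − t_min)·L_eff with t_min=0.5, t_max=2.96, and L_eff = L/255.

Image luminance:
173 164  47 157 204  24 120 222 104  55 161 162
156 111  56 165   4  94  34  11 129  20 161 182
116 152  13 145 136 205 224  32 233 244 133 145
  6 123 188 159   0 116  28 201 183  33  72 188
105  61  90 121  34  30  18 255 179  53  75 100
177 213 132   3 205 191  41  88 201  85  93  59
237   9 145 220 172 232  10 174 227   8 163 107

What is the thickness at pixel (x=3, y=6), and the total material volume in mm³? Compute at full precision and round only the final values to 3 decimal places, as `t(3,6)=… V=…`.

t(3,6)=0.838 V=69.899

span = t_max - t_min = 2.96 - 0.5 = 2.460
L(3,6) = 220, L_eff = 220/255 = 0.862745
t(3,6) = 2.96 - 2.460·0.862745 = 0.838
Σt over all 7·12 pixels = 321228/2125 ≈ 151.1661176
V = pitch²·Σt = 0.68²·321228/2125 = 69.899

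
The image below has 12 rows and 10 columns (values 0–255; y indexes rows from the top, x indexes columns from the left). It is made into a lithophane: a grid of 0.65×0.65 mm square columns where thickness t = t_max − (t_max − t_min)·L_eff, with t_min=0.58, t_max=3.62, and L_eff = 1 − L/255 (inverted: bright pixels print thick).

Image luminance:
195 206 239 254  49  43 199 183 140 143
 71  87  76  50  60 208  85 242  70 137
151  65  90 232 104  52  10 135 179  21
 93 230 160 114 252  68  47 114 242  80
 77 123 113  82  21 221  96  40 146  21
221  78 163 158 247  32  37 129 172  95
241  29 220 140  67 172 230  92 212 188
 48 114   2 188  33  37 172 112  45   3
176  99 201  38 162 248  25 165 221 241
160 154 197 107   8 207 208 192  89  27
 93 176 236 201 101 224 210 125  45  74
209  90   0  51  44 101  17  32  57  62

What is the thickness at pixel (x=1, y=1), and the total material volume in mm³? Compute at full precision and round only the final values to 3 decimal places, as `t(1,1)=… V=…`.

span = t_max - t_min = 3.62 - 0.58 = 3.040
L(1,1) = 87, L_eff = 1 - 87/255 = 0.658824 (inverted)
t(1,1) = 3.62 - 3.040·0.658824 = 1.617
Σt over all 12·10 pixels = 1573516/6375 ≈ 246.8260392
V = pitch²·Σt = 0.65²·1573516/6375 = 104.284

t(1,1)=1.617 V=104.284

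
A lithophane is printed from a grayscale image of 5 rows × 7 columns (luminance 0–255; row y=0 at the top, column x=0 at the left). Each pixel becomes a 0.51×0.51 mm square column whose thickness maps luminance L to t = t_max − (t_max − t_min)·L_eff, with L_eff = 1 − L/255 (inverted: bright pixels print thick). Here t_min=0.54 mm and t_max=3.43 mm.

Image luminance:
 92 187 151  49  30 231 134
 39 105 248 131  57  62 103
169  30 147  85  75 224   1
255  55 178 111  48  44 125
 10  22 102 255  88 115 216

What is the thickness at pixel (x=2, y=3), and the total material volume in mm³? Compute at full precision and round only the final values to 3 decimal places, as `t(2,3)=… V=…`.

t(2,3)=2.557 V=16.630

span = t_max - t_min = 3.43 - 0.54 = 2.890
L(2,3) = 178, L_eff = 1 - 178/255 = 0.301961 (inverted)
t(2,3) = 3.43 - 2.890·0.301961 = 2.557
Σt over all 5·7 pixels = 23977/375 ≈ 63.9386667
V = pitch²·Σt = 0.51²·23977/375 = 16.630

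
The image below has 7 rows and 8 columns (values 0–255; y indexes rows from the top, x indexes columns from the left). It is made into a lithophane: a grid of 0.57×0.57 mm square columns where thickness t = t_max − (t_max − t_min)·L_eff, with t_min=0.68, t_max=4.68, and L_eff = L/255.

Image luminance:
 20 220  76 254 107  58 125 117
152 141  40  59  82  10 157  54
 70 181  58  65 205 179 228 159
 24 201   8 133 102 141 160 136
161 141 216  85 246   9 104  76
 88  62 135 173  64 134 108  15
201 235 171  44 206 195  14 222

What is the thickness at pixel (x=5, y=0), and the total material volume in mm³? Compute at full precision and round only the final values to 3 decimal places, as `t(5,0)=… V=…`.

span = t_max - t_min = 4.68 - 0.68 = 4.000
L(5,0) = 58, L_eff = 58/255 = 0.227451
t(5,0) = 4.68 - 4.000·0.227451 = 3.770
Σt over all 7·8 pixels = 197612/1275 ≈ 154.9898039
V = pitch²·Σt = 0.57²·197612/1275 = 50.356

t(5,0)=3.770 V=50.356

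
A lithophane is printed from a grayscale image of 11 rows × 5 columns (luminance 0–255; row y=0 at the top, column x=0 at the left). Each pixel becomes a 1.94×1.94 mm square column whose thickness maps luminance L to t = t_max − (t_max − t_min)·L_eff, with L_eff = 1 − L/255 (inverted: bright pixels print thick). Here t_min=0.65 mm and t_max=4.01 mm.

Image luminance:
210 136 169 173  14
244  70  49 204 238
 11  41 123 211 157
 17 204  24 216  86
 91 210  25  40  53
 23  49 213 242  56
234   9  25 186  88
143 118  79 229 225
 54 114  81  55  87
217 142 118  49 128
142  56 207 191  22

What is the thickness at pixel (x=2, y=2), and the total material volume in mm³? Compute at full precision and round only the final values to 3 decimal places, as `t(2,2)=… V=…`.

t(2,2)=2.271 V=461.750

span = t_max - t_min = 4.01 - 0.65 = 3.360
L(2,2) = 123, L_eff = 1 - 123/255 = 0.517647 (inverted)
t(2,2) = 4.01 - 3.360·0.517647 = 2.271
Σt over all 11·5 pixels = 1042851/8500 ≈ 122.6883529
V = pitch²·Σt = 1.94²·1042851/8500 = 461.750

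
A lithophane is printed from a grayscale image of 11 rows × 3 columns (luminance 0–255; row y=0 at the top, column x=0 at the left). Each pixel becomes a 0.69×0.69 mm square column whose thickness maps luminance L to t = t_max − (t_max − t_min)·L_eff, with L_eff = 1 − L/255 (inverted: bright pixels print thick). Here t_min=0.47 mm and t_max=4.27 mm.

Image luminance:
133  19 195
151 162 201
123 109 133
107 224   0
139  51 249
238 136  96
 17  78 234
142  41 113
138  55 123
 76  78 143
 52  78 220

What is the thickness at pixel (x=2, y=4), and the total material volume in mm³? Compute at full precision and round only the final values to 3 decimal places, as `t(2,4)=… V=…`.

span = t_max - t_min = 4.27 - 0.47 = 3.800
L(2,4) = 249, L_eff = 1 - 249/255 = 0.023529 (inverted)
t(2,4) = 4.27 - 3.800·0.023529 = 4.181
Σt over all 11·3 pixels = 77441/1020 ≈ 75.9225490
V = pitch²·Σt = 0.69²·77441/1020 = 36.147

t(2,4)=4.181 V=36.147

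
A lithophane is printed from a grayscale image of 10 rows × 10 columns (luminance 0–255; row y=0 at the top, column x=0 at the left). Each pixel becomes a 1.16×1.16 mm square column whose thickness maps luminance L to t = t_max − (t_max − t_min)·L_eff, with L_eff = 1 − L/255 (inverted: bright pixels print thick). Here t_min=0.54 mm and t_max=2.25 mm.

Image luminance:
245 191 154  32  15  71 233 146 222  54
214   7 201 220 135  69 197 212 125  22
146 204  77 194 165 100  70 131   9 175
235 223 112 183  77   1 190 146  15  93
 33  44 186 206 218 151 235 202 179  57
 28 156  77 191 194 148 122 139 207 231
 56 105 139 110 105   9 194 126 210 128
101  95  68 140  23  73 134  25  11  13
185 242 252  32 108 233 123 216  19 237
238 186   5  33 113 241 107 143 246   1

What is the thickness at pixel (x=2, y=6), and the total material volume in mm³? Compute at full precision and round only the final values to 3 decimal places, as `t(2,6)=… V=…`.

span = t_max - t_min = 2.25 - 0.54 = 1.710
L(2,6) = 139, L_eff = 1 - 139/255 = 0.454902 (inverted)
t(2,6) = 2.25 - 1.710·0.454902 = 1.472
Σt over all 10·10 pixels = 60399/425 ≈ 142.1152941
V = pitch²·Σt = 1.16²·60399/425 = 191.230

t(2,6)=1.472 V=191.230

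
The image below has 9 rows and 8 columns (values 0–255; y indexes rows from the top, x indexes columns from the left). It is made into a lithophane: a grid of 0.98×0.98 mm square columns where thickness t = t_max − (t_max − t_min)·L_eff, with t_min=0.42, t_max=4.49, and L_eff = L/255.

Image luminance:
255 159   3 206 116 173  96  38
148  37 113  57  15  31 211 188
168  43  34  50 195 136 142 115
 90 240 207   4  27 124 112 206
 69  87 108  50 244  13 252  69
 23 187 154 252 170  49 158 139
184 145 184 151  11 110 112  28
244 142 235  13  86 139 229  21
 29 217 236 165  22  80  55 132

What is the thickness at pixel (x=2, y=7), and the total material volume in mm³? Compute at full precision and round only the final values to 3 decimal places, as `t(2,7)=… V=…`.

t(2,7)=0.739 V=176.612

span = t_max - t_min = 4.49 - 0.42 = 4.070
L(2,7) = 235, L_eff = 235/255 = 0.921569
t(2,7) = 4.49 - 4.070·0.921569 = 0.739
Σt over all 9·8 pixels = 1563103/8500 ≈ 183.8944706
V = pitch²·Σt = 0.98²·1563103/8500 = 176.612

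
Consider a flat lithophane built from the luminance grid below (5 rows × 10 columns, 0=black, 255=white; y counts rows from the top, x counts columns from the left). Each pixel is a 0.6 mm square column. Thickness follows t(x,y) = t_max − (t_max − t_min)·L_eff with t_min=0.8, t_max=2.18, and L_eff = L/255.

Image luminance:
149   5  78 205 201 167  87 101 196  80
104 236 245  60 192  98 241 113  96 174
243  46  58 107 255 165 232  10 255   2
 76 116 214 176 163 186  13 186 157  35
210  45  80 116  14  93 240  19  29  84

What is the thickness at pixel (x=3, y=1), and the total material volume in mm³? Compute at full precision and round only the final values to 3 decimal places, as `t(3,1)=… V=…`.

span = t_max - t_min = 2.18 - 0.8 = 1.380
L(3,1) = 60, L_eff = 60/255 = 0.235294
t(3,1) = 2.18 - 1.380·0.235294 = 1.855
Σt over all 5·10 pixels = 314831/4250 ≈ 74.0778824
V = pitch²·Σt = 0.6²·314831/4250 = 26.668

t(3,1)=1.855 V=26.668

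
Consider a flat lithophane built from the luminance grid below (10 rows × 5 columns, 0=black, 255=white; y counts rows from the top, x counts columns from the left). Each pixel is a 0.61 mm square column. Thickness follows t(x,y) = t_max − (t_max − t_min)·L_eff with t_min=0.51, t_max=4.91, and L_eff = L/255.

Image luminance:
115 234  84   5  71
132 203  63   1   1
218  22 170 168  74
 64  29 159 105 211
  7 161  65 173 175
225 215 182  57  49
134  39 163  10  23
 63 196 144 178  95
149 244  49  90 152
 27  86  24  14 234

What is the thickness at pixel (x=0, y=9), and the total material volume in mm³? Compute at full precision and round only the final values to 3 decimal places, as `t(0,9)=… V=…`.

t(0,9)=4.444 V=55.704

span = t_max - t_min = 4.91 - 0.51 = 4.400
L(0,9) = 27, L_eff = 27/255 = 0.105882
t(0,9) = 4.91 - 4.400·0.105882 = 4.444
Σt over all 10·5 pixels = 381737/2550 ≈ 149.7007843
V = pitch²·Σt = 0.61²·381737/2550 = 55.704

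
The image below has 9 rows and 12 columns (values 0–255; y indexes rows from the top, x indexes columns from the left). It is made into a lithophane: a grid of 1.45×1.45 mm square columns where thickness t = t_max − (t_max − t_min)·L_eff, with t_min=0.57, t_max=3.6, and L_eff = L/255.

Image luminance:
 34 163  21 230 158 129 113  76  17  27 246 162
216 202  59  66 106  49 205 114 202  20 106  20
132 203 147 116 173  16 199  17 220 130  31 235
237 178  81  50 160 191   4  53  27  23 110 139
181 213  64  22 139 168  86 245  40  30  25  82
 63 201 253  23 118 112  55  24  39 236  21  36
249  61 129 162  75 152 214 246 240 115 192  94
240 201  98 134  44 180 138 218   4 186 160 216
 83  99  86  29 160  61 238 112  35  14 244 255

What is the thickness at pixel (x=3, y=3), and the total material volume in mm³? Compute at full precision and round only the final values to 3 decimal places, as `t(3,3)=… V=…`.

span = t_max - t_min = 3.6 - 0.57 = 3.030
L(3,3) = 50, L_eff = 50/255 = 0.196078
t(3,3) = 3.6 - 3.030·0.196078 = 3.006
Σt over all 9·12 pixels = 1966247/8500 ≈ 231.3231765
V = pitch²·Σt = 1.45²·1966247/8500 = 486.357

t(3,3)=3.006 V=486.357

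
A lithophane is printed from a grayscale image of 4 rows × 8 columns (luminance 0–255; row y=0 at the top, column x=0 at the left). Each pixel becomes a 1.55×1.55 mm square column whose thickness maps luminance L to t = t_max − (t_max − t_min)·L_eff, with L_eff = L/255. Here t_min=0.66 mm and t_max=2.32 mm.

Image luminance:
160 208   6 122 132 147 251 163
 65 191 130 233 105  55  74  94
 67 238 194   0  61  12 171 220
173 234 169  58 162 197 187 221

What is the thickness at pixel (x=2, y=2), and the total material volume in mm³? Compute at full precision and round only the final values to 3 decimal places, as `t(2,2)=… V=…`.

span = t_max - t_min = 2.32 - 0.66 = 1.660
L(2,2) = 194, L_eff = 194/255 = 0.760784
t(2,2) = 2.32 - 1.660·0.760784 = 1.057
Σt over all 4·8 pixels = 19102/425 ≈ 44.9458824
V = pitch²·Σt = 1.55²·19102/425 = 107.982

t(2,2)=1.057 V=107.982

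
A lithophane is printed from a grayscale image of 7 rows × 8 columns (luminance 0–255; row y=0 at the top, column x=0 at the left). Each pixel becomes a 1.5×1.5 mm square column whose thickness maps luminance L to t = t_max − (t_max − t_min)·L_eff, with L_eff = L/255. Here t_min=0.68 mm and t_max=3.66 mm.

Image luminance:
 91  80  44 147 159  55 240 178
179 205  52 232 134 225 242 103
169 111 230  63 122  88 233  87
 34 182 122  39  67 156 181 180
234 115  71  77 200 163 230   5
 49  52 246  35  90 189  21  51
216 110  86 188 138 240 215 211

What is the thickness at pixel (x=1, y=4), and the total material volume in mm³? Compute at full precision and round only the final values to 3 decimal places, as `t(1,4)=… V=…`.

t(1,4)=2.316 V=259.694

span = t_max - t_min = 3.66 - 0.68 = 2.980
L(1,4) = 115, L_eff = 115/255 = 0.450980
t(1,4) = 3.66 - 2.980·0.450980 = 2.316
Σt over all 7·8 pixels = 245267/2125 ≈ 115.4197647
V = pitch²·Σt = 1.5²·245267/2125 = 259.694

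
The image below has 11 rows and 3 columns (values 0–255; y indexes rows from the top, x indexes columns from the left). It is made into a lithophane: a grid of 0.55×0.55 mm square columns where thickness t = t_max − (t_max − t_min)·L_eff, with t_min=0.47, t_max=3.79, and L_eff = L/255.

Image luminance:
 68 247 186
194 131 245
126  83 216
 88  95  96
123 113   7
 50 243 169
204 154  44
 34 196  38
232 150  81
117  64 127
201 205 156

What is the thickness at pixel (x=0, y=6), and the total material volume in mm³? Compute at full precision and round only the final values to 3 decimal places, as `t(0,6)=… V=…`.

t(0,6)=1.134 V=20.178

span = t_max - t_min = 3.79 - 0.47 = 3.320
L(0,6) = 204, L_eff = 204/255 = 0.800000
t(0,6) = 3.79 - 3.320·0.800000 = 1.134
Σt over all 11·3 pixels = 1700929/25500 ≈ 66.7030980
V = pitch²·Σt = 0.55²·1700929/25500 = 20.178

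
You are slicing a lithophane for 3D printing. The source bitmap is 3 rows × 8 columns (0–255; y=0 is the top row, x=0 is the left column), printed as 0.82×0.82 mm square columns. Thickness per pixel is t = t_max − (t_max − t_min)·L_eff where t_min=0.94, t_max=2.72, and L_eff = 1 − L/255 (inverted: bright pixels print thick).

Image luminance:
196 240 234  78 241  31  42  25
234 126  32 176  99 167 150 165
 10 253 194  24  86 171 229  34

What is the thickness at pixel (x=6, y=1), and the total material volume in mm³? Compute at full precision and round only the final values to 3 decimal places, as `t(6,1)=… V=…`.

t(6,1)=1.987 V=30.363

span = t_max - t_min = 2.72 - 0.94 = 1.780
L(6,1) = 150, L_eff = 1 - 150/255 = 0.411765 (inverted)
t(6,1) = 2.72 - 1.780·0.411765 = 1.987
Σt over all 3·8 pixels = 191911/4250 ≈ 45.1555294
V = pitch²·Σt = 0.82²·191911/4250 = 30.363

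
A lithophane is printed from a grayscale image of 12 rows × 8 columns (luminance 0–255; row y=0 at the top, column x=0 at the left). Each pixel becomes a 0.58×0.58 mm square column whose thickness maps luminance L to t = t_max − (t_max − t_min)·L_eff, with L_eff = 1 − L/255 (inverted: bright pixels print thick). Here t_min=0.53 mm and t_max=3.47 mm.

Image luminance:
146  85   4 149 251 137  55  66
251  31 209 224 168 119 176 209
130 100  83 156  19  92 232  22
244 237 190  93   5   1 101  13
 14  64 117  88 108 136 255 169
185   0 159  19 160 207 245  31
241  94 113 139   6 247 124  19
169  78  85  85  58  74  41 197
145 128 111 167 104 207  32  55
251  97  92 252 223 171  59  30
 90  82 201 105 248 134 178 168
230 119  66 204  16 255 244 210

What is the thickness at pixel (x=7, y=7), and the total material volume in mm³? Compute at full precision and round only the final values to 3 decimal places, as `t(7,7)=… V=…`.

span = t_max - t_min = 3.47 - 0.53 = 2.940
L(7,7) = 197, L_eff = 1 - 197/255 = 0.227451 (inverted)
t(7,7) = 3.47 - 2.940·0.227451 = 2.801
Σt over all 12·8 pixels = 823791/4250 ≈ 193.8331765
V = pitch²·Σt = 0.58²·823791/4250 = 65.205

t(7,7)=2.801 V=65.205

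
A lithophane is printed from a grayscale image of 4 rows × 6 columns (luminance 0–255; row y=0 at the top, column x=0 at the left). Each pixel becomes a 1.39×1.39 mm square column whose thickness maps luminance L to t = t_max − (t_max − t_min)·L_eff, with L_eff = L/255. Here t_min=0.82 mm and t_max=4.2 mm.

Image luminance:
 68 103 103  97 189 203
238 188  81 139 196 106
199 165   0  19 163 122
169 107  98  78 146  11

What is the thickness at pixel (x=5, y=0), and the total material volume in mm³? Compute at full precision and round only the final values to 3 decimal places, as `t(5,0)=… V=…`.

t(5,0)=1.509 V=118.234

span = t_max - t_min = 4.2 - 0.82 = 3.380
L(5,0) = 203, L_eff = 203/255 = 0.796078
t(5,0) = 4.2 - 3.380·0.796078 = 1.509
Σt over all 4·6 pixels = 130038/2125 ≈ 61.1943529
V = pitch²·Σt = 1.39²·130038/2125 = 118.234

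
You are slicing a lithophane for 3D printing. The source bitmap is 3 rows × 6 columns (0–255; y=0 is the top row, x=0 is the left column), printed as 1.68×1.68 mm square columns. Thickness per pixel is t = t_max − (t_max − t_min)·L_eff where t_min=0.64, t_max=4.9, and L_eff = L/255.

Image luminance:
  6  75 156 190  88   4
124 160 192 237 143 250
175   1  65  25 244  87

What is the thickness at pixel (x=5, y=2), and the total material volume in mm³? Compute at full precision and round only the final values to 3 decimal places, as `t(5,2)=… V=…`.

t(5,2)=3.447 V=144.167

span = t_max - t_min = 4.9 - 0.64 = 4.260
L(5,2) = 87, L_eff = 87/255 = 0.341176
t(5,2) = 4.9 - 4.260·0.341176 = 3.447
Σt over all 3·6 pixels = 108544/2125 ≈ 51.0795294
V = pitch²·Σt = 1.68²·108544/2125 = 144.167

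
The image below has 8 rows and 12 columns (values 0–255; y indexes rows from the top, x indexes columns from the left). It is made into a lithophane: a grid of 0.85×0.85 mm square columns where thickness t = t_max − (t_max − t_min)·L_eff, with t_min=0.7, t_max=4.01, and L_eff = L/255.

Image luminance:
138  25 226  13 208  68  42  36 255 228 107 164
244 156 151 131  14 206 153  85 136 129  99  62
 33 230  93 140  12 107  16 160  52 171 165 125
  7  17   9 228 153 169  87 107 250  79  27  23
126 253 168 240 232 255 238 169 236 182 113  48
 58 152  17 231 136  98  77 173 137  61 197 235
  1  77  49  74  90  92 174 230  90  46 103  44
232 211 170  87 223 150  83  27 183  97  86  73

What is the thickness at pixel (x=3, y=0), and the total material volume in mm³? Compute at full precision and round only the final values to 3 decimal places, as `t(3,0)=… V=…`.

span = t_max - t_min = 4.01 - 0.7 = 3.310
L(3,0) = 13, L_eff = 13/255 = 0.050980
t(3,0) = 4.01 - 3.310·0.050980 = 3.841
Σt over all 8·12 pixels = 97077/425 ≈ 228.4164706
V = pitch²·Σt = 0.85²·97077/425 = 165.031

t(3,0)=3.841 V=165.031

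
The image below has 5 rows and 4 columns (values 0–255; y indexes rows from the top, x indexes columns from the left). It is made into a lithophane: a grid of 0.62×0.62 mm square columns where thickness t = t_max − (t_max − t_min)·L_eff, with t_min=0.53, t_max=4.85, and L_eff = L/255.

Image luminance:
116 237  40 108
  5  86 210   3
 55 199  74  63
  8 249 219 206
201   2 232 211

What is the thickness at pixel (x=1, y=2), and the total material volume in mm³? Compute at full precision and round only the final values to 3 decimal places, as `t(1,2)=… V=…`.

span = t_max - t_min = 4.85 - 0.53 = 4.320
L(1,2) = 199, L_eff = 199/255 = 0.780392
t(1,2) = 4.85 - 4.320·0.780392 = 1.479
Σt over all 5·4 pixels = 115261/2125 ≈ 54.2404706
V = pitch²·Σt = 0.62²·115261/2125 = 20.850

t(1,2)=1.479 V=20.850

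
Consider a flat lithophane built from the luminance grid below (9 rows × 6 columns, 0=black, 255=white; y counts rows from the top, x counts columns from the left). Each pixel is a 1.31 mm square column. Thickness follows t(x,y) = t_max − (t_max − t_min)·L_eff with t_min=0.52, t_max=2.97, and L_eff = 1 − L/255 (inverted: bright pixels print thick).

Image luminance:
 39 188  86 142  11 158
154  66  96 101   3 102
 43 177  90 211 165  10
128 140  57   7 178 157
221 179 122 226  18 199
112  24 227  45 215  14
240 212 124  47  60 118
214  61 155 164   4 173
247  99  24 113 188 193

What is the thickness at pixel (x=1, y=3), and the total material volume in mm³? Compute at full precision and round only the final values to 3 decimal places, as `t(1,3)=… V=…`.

t(1,3)=1.865 V=156.135

span = t_max - t_min = 2.97 - 0.52 = 2.450
L(1,3) = 140, L_eff = 1 - 140/255 = 0.450980 (inverted)
t(1,3) = 2.97 - 2.450·0.450980 = 1.865
Σt over all 9·6 pixels = 464011/5100 ≈ 90.9825490
V = pitch²·Σt = 1.31²·464011/5100 = 156.135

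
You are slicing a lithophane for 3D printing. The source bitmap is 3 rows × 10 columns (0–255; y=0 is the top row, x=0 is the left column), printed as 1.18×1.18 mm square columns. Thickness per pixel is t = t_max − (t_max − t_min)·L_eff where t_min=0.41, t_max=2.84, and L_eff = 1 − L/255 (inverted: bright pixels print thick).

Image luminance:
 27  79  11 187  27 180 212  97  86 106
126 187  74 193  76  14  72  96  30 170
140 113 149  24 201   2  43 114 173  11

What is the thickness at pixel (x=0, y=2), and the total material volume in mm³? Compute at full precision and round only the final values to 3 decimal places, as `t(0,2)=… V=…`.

t(0,2)=1.744 V=57.198

span = t_max - t_min = 2.84 - 0.41 = 2.430
L(0,2) = 140, L_eff = 1 - 140/255 = 0.450980 (inverted)
t(0,2) = 2.84 - 2.430·0.450980 = 1.744
Σt over all 3·10 pixels = 34917/850 ≈ 41.0788235
V = pitch²·Σt = 1.18²·34917/850 = 57.198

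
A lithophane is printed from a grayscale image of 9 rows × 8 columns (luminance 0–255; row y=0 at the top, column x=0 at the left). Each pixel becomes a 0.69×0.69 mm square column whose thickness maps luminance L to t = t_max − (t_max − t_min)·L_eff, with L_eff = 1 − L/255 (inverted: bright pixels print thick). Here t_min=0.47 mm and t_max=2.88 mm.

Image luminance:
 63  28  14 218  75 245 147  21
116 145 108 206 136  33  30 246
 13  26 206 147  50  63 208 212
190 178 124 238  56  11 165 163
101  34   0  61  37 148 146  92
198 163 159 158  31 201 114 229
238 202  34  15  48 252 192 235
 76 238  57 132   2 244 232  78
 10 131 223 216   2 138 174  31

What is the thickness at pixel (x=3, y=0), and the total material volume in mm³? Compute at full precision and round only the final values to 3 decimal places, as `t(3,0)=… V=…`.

t(3,0)=2.530 V=56.396

span = t_max - t_min = 2.88 - 0.47 = 2.410
L(3,0) = 218, L_eff = 1 - 218/255 = 0.145098 (inverted)
t(3,0) = 2.88 - 2.410·0.145098 = 2.530
Σt over all 9·8 pixels = 3020593/25500 ≈ 118.4546275
V = pitch²·Σt = 0.69²·3020593/25500 = 56.396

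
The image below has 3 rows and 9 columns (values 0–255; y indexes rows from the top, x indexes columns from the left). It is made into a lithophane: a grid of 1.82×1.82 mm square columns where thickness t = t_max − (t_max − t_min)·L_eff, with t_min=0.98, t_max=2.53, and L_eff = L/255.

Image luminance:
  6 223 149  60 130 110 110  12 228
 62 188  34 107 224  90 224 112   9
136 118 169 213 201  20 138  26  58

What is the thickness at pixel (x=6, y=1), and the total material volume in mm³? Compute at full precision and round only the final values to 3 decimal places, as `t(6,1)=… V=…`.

t(6,1)=1.168 V=162.706

span = t_max - t_min = 2.53 - 0.98 = 1.550
L(6,1) = 224, L_eff = 224/255 = 0.878431
t(6,1) = 2.53 - 1.550·0.878431 = 1.168
Σt over all 3·9 pixels = 125257/2550 ≈ 49.1203922
V = pitch²·Σt = 1.82²·125257/2550 = 162.706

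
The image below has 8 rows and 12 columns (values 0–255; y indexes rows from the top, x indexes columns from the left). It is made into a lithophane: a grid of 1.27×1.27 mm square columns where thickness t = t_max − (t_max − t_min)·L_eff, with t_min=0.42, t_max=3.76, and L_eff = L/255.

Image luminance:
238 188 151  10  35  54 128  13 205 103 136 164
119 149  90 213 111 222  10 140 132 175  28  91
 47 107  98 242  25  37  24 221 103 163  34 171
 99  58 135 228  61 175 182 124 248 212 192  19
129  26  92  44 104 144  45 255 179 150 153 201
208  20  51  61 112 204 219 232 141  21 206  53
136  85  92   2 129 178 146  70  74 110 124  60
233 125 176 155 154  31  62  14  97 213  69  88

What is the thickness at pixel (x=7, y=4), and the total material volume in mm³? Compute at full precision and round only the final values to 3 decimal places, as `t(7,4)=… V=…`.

span = t_max - t_min = 3.76 - 0.42 = 3.340
L(7,4) = 255, L_eff = 255/255 = 1.000000
t(7,4) = 3.76 - 3.340·1.000000 = 0.420
Σt over all 8·12 pixels = 889293/4250 ≈ 209.2454118
V = pitch²·Σt = 1.27²·889293/4250 = 337.492

t(7,4)=0.420 V=337.492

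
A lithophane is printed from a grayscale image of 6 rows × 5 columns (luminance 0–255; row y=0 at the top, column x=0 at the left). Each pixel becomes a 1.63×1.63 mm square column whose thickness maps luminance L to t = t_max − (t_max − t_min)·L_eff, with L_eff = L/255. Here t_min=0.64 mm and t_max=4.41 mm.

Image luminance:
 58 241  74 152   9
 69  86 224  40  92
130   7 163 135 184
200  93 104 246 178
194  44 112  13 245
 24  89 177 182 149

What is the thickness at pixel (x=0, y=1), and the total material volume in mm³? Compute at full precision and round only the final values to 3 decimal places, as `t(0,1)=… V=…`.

t(0,1)=3.390 V=205.620

span = t_max - t_min = 4.41 - 0.64 = 3.770
L(0,1) = 69, L_eff = 69/255 = 0.270588
t(0,1) = 4.41 - 3.770·0.270588 = 3.390
Σt over all 6·5 pixels = 164456/2125 ≈ 77.3910588
V = pitch²·Σt = 1.63²·164456/2125 = 205.620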